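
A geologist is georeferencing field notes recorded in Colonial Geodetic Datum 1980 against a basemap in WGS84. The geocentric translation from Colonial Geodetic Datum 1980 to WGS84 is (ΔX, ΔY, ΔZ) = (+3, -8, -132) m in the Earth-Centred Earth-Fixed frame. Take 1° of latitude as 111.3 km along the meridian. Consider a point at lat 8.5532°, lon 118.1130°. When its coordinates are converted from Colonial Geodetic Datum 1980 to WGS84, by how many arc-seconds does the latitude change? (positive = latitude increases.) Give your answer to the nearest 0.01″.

sin φ = 0.148728, cos φ = 0.988878, sin λ = 0.882020, cos λ = -0.471212.
North component: ΔN = −sin φ cos λ·ΔX − sin φ sin λ·ΔY + cos φ·ΔZ = −(0.148728)(-0.471212)(3) − (0.148728)(0.882020)(-8) + (0.988878)(-132) = -129.27 m.
1° of latitude spans 111300 m, so Δφ = -129.27 / 111300 × 3600 = -4.181″.

Δφ = -4.18″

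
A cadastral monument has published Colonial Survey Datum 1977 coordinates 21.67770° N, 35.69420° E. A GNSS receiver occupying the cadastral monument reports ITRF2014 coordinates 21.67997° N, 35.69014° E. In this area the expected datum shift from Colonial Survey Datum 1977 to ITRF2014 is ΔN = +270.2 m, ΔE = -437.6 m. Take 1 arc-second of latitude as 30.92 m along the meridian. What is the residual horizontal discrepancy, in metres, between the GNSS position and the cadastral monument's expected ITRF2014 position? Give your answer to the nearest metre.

Observed coordinate differences: Δφ = +0.00227°, Δλ = -0.00406°.
Converting to metres (1° lat = 111312 m, cos φ = 0.929276): observed ΔN = 252.7 m, observed ΔE = -420.0 m.
Subtracting the expected shift leaves a residual of 252.7 − (270.2) = -17.5 m north and -420.0 − (-437.6) = 17.6 m east.
Residual distance = √((-17.5)² + 17.6²) = 24.9 m.

25 m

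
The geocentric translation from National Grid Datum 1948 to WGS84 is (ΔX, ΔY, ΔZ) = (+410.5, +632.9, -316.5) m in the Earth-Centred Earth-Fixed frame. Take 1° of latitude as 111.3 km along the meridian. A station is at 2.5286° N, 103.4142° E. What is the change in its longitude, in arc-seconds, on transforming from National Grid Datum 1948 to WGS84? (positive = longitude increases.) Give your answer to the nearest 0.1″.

sin φ = 0.044118, cos φ = 0.999026, sin λ = 0.972718, cos λ = -0.231989.
East component: ΔE = −sin λ·ΔX + cos λ·ΔY = −(0.972718)(410.5) + (-0.231989)(632.9) = -546.13 m.
1° of latitude spans 111300 m; at latitude φ, 1° of longitude spans that × cos φ = 111191.6 m, so Δλ = -546.13 / 111191.6 × 3600 = -17.682″.

Δλ = -17.7″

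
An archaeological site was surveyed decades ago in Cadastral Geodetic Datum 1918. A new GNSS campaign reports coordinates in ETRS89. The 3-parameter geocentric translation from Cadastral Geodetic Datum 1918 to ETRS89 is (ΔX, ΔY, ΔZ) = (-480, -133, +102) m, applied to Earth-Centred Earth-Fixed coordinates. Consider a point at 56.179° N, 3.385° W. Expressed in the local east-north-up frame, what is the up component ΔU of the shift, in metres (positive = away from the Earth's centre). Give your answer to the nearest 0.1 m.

ΔU = -177.6 m

The local up (radial) axis is (cos φ cos λ, cos φ sin λ, sin φ), giving ΔU = -266.702 + 4.371 + 84.740 = -177.59 m.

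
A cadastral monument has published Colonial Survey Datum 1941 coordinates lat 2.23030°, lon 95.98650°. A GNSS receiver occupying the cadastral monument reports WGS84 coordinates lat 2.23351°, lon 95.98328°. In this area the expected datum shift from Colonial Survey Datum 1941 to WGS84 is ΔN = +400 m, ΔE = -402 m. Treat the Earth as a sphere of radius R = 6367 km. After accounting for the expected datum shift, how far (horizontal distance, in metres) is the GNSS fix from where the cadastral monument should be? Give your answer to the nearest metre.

62 m

Observed coordinate differences: Δφ = +0.00321°, Δλ = -0.00322°.
Converting to metres (1° lat = 111125 m, cos φ = 0.999242): observed ΔN = 356.7 m, observed ΔE = -357.6 m.
Subtracting the expected shift leaves a residual of 356.7 − (400) = -43.3 m north and -357.6 − (-402) = 44.4 m east.
Residual distance = √((-43.3)² + 44.4²) = 62.0 m.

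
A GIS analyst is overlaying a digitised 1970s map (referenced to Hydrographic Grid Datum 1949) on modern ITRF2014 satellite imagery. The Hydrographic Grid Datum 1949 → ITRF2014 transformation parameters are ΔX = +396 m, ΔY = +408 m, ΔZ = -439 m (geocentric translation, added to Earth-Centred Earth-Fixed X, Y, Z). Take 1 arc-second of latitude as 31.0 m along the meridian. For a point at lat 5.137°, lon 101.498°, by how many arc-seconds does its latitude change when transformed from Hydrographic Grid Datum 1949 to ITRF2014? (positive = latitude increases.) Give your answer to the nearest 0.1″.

Δφ = -15.0″

sin φ = 0.089537, cos φ = 0.995983, sin λ = 0.979932, cos λ = -0.199334.
North component: ΔN = −sin φ cos λ·ΔX − sin φ sin λ·ΔY + cos φ·ΔZ = −(0.089537)(-0.199334)(396) − (0.089537)(0.979932)(408) + (0.995983)(-439) = -465.97 m.
1° of latitude spans 3600 × 31.00 = 111600 m, so Δφ = -465.97 / 111600 × 3600 = -15.031″.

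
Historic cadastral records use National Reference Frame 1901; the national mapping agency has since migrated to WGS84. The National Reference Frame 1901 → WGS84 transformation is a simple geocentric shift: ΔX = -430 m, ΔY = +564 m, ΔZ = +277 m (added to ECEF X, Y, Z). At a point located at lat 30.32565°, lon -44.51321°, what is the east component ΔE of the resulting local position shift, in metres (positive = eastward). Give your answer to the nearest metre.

At φ = 30.32565°, λ = -44.51321°: sin φ = 0.504914, cos φ = 0.863170, sin λ = -0.701074, cos λ = 0.713089.
ΔE = −sin λ·ΔX + cos λ·ΔY = −(-0.701074)·(-430) + (0.713089)·(564) = 100.72 m.

ΔE = 101 m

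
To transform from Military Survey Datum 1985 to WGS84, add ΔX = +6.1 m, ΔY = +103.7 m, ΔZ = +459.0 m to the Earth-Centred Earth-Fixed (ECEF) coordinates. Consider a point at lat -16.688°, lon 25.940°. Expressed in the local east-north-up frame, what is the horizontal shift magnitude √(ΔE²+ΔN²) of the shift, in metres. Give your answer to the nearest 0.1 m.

The local east axis at (φ, λ) is (−sin λ, cos λ, 0), so ΔE = −sin(25.940°)·6.1 + cos(25.940°)·103.7 = 90.58 m.
The local north axis is (−sin φ cos λ, −sin φ sin λ, cos φ), giving ΔN = 1.575 + 13.026 + 439.668 = 454.27 m.
Horizontal magnitude = √(ΔE² + ΔN²) = √(90.58² + 454.27²) = 463.21 m.

463.2 m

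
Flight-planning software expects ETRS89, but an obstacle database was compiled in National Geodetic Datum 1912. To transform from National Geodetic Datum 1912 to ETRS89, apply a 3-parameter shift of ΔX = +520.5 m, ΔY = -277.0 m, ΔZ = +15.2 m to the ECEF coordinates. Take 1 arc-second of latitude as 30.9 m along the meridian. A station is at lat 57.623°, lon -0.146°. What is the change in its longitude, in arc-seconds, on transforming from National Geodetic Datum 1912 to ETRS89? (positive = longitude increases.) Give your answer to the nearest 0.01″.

Δλ = -16.66″

sin φ = 0.844543, cos φ = 0.535488, sin λ = -0.002548, cos λ = 0.999997.
East component: ΔE = −sin λ·ΔX + cos λ·ΔY = −(-0.002548)(520.5) + (0.999997)(-277.0) = -275.67 m.
1° of latitude spans 3600 × 30.90 = 111240 m; at latitude φ, 1° of longitude spans that × cos φ = 59567.7 m, so Δλ = -275.67 / 59567.7 × 3600 = -16.660″.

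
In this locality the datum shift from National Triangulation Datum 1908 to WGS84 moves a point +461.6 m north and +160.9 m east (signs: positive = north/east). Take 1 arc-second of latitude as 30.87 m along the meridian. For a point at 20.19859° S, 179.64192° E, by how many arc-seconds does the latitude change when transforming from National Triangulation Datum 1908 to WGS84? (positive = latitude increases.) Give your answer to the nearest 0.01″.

Δφ = 14.95″

1″ of latitude = 30.87 m, so Δφ = 461.6 / 30.87 = 14.953″.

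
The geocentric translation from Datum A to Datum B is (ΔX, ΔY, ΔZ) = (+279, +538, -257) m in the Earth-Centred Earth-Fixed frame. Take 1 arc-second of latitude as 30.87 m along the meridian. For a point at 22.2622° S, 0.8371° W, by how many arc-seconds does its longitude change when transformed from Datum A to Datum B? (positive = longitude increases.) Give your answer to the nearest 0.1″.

Δλ = 19.0″

sin φ = -0.378846, cos φ = 0.925460, sin λ = -0.014610, cos λ = 0.999893.
East component: ΔE = −sin λ·ΔX + cos λ·ΔY = −(-0.014610)(279) + (0.999893)(538) = 542.02 m.
1° of latitude spans 3600 × 30.87 = 111132 m; at latitude φ, 1° of longitude spans that × cos φ = 102848.2 m, so Δλ = 542.02 / 102848.2 × 3600 = 18.972″.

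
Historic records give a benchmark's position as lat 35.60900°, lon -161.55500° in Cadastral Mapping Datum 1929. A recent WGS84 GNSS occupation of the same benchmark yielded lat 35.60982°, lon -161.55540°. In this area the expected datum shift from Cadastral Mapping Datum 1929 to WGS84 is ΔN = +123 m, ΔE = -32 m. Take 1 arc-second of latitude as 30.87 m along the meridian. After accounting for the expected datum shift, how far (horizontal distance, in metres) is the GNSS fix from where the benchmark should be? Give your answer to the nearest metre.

32 m

Observed coordinate differences: Δφ = +0.00082°, Δλ = -0.00040°.
Converting to metres (1° lat = 111132 m, cos φ = 0.813009): observed ΔN = 91.1 m, observed ΔE = -36.1 m.
Subtracting the expected shift leaves a residual of 91.1 − (123) = -31.9 m north and -36.1 − (-32) = -4.1 m east.
Residual distance = √((-31.9)² + (-4.1)²) = 32.1 m.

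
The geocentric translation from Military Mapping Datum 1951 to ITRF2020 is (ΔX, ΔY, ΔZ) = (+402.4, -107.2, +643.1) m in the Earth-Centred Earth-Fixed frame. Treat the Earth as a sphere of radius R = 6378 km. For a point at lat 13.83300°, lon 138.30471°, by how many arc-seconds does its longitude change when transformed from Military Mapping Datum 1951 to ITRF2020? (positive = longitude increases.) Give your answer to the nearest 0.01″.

Δλ = -6.25″

sin φ = 0.239093, cos φ = 0.970997, sin λ = 0.665169, cos λ = -0.746693.
East component: ΔE = −sin λ·ΔX + cos λ·ΔY = −(0.665169)(402.4) + (-0.746693)(-107.2) = -187.62 m.
1° of latitude spans πR/180 = 111317 m; at latitude φ, 1° of longitude spans that × cos φ = 108088.5 m, so Δλ = -187.62 / 108088.5 × 3600 = -6.249″.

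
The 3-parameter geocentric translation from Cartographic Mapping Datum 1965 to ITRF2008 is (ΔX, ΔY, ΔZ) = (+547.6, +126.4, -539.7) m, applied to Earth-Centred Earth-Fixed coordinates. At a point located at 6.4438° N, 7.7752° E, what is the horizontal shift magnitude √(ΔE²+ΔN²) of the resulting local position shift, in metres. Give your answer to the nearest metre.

The local east axis at (φ, λ) is (−sin λ, cos λ, 0), so ΔE = −sin(7.7752°)·547.6 + cos(7.7752°)·126.4 = 51.15 m.
The local north axis is (−sin φ cos λ, −sin φ sin λ, cos φ), giving ΔN = -60.891 − 1.919 − 536.290 = -599.10 m.
Horizontal magnitude = √(ΔE² + ΔN²) = √(51.15² + (-599.10)²) = 601.28 m.

601 m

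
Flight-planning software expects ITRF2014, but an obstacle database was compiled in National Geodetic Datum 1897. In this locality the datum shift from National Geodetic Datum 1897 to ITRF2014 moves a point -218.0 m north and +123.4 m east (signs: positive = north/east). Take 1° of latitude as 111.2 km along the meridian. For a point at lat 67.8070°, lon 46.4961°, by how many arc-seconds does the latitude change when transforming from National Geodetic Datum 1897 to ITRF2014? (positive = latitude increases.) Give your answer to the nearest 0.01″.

1° of latitude = 111.2 km, so Δφ = -218.0 / 111200 = -0.0019604° = -7.058″.

Δφ = -7.06″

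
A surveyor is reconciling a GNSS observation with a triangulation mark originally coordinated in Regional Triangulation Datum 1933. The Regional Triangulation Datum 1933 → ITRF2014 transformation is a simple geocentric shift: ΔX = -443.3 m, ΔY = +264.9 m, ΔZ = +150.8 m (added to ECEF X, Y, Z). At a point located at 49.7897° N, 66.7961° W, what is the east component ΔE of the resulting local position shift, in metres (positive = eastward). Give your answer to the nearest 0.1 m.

ΔE = -303.1 m

The local east axis at (φ, λ) is (−sin λ, cos λ, 0), so ΔE = −sin(-66.7961°)·(-443.3) + cos(-66.7961°)·264.9 = -303.07 m.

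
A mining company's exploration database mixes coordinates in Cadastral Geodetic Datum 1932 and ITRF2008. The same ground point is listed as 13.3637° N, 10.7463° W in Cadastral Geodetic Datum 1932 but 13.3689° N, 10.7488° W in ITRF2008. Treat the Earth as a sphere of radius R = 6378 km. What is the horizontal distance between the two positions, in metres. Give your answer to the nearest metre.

639 m

Δφ = 13.3689° − 13.3637° = +0.0052°; Δλ = -10.7488° − -10.7463° = -0.0025°.
1° along a meridian = πR/180 = 111317 m.
ΔN = Δφ × 111317 = 578.8 m; ΔE = Δλ × 111317 × cos(13.3637°) = -0.0025 × 111317 × 0.972923 = -270.8 m.
Distance = √(ΔE² + ΔN²) = √((-270.8)² + 578.8²) = 639.0 m.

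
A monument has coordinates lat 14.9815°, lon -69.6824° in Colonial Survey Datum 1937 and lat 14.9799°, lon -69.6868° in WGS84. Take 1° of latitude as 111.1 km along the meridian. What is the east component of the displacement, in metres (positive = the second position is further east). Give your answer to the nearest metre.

Δφ = 14.9799° − 14.9815° = -0.0016°; Δλ = -69.6868° − -69.6824° = -0.0044°.
ΔN = Δφ × 111100 = -177.8 m; ΔE = Δλ × 111100 × cos(14.9815°) = -0.0044 × 111100 × 0.966009 = -472.2 m.

ΔE = -472 m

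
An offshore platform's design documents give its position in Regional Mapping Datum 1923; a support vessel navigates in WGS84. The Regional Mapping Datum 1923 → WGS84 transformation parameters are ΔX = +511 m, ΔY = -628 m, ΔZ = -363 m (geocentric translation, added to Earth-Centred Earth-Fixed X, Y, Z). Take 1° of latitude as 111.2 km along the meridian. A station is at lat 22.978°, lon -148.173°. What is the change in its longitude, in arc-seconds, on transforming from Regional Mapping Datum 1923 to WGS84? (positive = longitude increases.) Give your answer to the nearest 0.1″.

Δλ = 28.2″

sin φ = 0.390378, cos φ = 0.920655, sin λ = -0.527356, cos λ = -0.849644.
East component: ΔE = −sin λ·ΔX + cos λ·ΔY = −(-0.527356)(511) + (-0.849644)(-628) = 803.06 m.
1° of latitude spans 111200 m; at latitude φ, 1° of longitude spans that × cos φ = 102376.8 m, so Δλ = 803.06 / 102376.8 × 3600 = 28.239″.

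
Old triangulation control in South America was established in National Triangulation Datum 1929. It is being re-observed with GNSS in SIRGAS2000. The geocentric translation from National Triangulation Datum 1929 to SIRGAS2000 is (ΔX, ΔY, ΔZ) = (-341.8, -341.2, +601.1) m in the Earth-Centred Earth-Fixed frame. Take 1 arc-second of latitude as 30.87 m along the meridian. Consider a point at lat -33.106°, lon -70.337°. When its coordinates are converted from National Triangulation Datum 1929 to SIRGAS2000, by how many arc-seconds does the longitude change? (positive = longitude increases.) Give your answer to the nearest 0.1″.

sin φ = -0.546190, cos φ = 0.837662, sin λ = -0.941688, cos λ = 0.336487.
East component: ΔE = −sin λ·ΔX + cos λ·ΔY = −(-0.941688)(-341.8) + (0.336487)(-341.2) = -436.68 m.
1° of latitude spans 3600 × 30.87 = 111132 m; at latitude φ, 1° of longitude spans that × cos φ = 93091.0 m, so Δλ = -436.68 / 93091.0 × 3600 = -16.887″.

Δλ = -16.9″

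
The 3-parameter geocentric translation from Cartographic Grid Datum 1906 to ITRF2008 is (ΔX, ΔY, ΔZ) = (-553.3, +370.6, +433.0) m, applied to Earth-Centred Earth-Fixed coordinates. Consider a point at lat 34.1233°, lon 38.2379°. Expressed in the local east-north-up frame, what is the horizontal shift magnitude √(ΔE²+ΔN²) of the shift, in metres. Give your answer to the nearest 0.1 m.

791.0 m

At φ = 34.1233°, λ = 38.2379°: sin φ = 0.560976, cos φ = 0.827832, sin λ = 0.618928, cos λ = 0.785448.
ΔE = −sin λ·ΔX + cos λ·ΔY = −(0.618928)·(-553.3) + (0.785448)·(370.6) = 633.54 m.
ΔN = −sin φ cos λ·ΔX − sin φ sin λ·ΔY + cos φ·ΔZ = −(0.560976)(0.785448)(-553.3) − (0.560976)(0.618928)(370.6) + (0.827832)(433.0) = 473.57 m.
Horizontal magnitude = √(ΔE² + ΔN²) = √(633.54² + 473.57²) = 790.98 m.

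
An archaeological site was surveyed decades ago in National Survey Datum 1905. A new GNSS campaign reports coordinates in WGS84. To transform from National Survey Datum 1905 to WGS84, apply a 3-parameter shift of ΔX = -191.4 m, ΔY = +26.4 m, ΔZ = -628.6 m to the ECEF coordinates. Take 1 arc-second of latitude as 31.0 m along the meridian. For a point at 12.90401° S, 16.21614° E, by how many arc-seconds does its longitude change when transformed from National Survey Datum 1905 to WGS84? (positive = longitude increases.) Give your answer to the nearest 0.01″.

Δλ = 2.61″

sin φ = -0.223318, cos φ = 0.974746, sin λ = 0.279262, cos λ = 0.960215.
East component: ΔE = −sin λ·ΔX + cos λ·ΔY = −(0.279262)(-191.4) + (0.960215)(26.4) = 78.80 m.
1° of latitude spans 3600 × 31.00 = 111600 m; at latitude φ, 1° of longitude spans that × cos φ = 108781.6 m, so Δλ = 78.80 / 108781.6 × 3600 = 2.608″.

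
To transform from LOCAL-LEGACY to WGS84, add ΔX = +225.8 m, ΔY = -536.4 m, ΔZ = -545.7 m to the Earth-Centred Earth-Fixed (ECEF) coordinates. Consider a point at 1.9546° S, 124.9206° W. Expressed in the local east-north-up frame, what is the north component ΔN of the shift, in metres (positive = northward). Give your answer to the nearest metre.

ΔN = -535 m

At φ = -1.9546°, λ = -124.9206°: sin φ = -0.034108, cos φ = 0.999418, sin λ = -0.819946, cos λ = -0.572441.
ΔN = −sin φ cos λ·ΔX − sin φ sin λ·ΔY + cos φ·ΔZ = −(-0.034108)(-0.572441)(225.8) − (-0.034108)(-0.819946)(-536.4) + (0.999418)(-545.7) = -534.79 m.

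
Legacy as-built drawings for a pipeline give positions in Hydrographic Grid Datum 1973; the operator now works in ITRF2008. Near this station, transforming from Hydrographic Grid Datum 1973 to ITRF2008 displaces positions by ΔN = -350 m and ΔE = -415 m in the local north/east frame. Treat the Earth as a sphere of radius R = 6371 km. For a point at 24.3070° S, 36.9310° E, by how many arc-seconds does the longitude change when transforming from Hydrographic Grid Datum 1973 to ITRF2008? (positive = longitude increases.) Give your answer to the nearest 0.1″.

Δλ = -14.7″

At latitude -24.3070°, cos φ = 0.911353.
One radian of longitude at latitude φ spans R cos φ, so Δλ = ΔE / (R cos φ) = -415.0 / (6371000 × 0.911353) = -7.1475e-05 rad = -14.743″.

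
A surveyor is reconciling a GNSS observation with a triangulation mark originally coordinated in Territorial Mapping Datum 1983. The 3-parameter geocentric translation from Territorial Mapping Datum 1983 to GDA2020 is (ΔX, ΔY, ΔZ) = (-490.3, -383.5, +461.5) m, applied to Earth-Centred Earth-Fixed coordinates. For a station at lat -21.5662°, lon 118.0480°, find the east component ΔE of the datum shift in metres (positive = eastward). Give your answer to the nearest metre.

ΔE = 613 m

The local east axis at (φ, λ) is (−sin λ, cos λ, 0), so ΔE = −sin(118.0480°)·(-490.3) + cos(118.0480°)·(-383.5) = 613.04 m.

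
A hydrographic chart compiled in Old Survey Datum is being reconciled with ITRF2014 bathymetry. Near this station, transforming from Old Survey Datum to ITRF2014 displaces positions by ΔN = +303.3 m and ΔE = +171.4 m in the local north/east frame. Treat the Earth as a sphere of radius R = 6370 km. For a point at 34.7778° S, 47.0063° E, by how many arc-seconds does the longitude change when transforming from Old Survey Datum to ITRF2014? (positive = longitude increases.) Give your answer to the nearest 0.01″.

Δλ = 6.76″

At latitude -34.7778°, cos φ = 0.821370.
One radian of longitude at latitude φ spans R cos φ, so Δλ = ΔE / (R cos φ) = 171.4 / (6370000 × 0.821370) = 3.2759e-05 rad = 6.757″.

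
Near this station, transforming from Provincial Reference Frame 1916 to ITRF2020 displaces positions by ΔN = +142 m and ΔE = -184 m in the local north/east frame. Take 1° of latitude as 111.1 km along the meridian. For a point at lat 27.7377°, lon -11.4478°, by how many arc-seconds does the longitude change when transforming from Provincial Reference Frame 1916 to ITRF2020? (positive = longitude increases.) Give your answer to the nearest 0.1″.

At latitude 27.7377°, cos φ = 0.885088.
1° of longitude at this latitude = 111.1 × cos φ = 98.33 km, so Δλ = -184.0 / 98333.2 = -0.0018712° = -6.736″.

Δλ = -6.7″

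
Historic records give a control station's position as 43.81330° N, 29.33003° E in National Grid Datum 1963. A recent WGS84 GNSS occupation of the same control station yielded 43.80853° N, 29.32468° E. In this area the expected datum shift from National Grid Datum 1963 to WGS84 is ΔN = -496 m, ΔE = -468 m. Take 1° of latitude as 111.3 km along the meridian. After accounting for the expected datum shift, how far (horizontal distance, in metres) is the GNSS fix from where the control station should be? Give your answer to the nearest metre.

52 m

Observed coordinate differences: Δφ = -0.00477°, Δλ = -0.00535°.
Converting to metres (1° lat = 111300 m, cos φ = 0.721600): observed ΔN = -530.9 m, observed ΔE = -429.7 m.
Subtracting the expected shift leaves a residual of -530.9 − (-496) = -34.9 m north and -429.7 − (-468) = 38.3 m east.
Residual distance = √((-34.9)² + 38.3²) = 51.8 m.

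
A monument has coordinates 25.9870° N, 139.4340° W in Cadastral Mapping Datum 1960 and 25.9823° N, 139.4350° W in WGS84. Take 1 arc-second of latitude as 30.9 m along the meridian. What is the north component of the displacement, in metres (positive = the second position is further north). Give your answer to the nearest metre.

ΔN = -523 m

Δφ = 25.9823° − 25.9870° = -0.0047°; Δλ = -139.4350° − -139.4340° = -0.0010°.
1° of latitude = 3600 × 30.90 = 111240 m.
ΔN = Δφ × 111240 = -522.8 m; ΔE = Δλ × 111240 × cos(25.9870°) = -0.0010 × 111240 × 0.898893 = -100.0 m.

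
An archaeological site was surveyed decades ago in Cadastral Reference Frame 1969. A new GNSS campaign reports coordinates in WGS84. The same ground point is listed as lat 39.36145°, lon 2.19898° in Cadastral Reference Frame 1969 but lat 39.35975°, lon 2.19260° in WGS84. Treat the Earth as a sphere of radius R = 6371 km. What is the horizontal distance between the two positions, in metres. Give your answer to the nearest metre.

Δφ = 39.35975° − 39.36145° = -0.00170°; Δλ = 2.19260° − 2.19898° = -0.00638°.
1° along a meridian = πR/180 = 111195 m.
ΔN = Δφ × 111195 = -189.0 m; ΔE = Δλ × 111195 × cos(39.36145°) = -0.00638 × 111195 × 0.773160 = -548.5 m.
Distance = √(ΔE² + ΔN²) = √((-548.5)² + (-189.0)²) = 580.2 m.

580 m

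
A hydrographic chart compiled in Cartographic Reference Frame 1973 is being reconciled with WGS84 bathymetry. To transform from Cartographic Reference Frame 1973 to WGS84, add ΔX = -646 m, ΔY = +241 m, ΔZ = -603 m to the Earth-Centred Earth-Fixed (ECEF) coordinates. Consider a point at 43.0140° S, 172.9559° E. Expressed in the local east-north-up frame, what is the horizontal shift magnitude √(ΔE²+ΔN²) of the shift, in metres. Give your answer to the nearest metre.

161 m

At φ = -43.0140°, λ = 172.9559°: sin φ = -0.682177, cos φ = 0.731187, sin λ = 0.122633, cos λ = -0.992452.
ΔE = −sin λ·ΔX + cos λ·ΔY = −(0.122633)·(-646) + (-0.992452)·(241) = -159.96 m.
ΔN = −sin φ cos λ·ΔX − sin φ sin λ·ΔY + cos φ·ΔZ = −(-0.682177)(-0.992452)(-646) − (-0.682177)(0.122633)(241) + (0.731187)(-603) = 16.62 m.
Horizontal magnitude = √(ΔE² + ΔN²) = √((-159.96)² + 16.62²) = 160.82 m.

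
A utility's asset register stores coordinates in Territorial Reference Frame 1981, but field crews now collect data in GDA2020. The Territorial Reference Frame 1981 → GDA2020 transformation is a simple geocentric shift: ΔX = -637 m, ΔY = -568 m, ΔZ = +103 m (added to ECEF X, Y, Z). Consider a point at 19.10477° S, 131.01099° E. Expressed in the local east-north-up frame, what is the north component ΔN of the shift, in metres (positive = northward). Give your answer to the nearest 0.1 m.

ΔN = 93.9 m

At φ = -19.10477°, λ = 131.01099°: sin φ = -0.327297, cos φ = 0.944922, sin λ = 0.754584, cos λ = -0.656204.
ΔN = −sin φ cos λ·ΔX − sin φ sin λ·ΔY + cos φ·ΔZ = −(-0.327297)(-0.656204)(-637) − (-0.327297)(0.754584)(-568) + (0.944922)(103) = 93.86 m.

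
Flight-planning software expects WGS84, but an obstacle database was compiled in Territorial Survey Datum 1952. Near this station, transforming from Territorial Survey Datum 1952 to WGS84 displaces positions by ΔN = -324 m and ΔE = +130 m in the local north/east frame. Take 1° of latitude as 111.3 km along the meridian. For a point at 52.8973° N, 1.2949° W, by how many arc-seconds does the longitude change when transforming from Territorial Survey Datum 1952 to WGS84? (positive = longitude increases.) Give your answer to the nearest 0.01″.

At latitude 52.8973°, cos φ = 0.603246.
1° of longitude at this latitude = 111.3 × cos φ = 67.14 km, so Δλ = 130.0 / 67141.2 = 0.0019362° = 6.970″.

Δλ = 6.97″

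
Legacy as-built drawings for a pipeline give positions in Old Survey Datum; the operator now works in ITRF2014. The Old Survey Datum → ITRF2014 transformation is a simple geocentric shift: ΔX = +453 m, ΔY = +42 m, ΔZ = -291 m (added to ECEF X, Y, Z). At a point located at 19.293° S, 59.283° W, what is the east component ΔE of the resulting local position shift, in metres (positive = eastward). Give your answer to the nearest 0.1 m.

The local east axis at (φ, λ) is (−sin λ, cos λ, 0), so ΔE = −sin(-59.283°)·453 + cos(-59.283°)·42 = 410.90 m.

ΔE = 410.9 m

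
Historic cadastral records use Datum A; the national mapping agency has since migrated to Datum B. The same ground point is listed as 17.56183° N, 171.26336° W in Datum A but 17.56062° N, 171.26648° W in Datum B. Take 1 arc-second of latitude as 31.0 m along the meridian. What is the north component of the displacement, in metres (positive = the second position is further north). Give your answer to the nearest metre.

ΔN = -135 m

Δφ = 17.56062° − 17.56183° = -0.00121°; Δλ = -171.26648° − -171.26336° = -0.00312°.
1° of latitude = 3600 × 31.00 = 111600 m.
ΔN = Δφ × 111600 = -135.0 m; ΔE = Δλ × 111600 × cos(17.56183°) = -0.00312 × 111600 × 0.953392 = -332.0 m.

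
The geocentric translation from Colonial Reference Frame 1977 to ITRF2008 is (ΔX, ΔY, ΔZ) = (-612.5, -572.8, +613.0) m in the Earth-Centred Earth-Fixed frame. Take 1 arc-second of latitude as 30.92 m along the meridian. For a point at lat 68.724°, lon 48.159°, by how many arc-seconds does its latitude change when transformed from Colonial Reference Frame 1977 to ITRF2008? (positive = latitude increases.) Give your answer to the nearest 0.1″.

Δφ = 32.4″

sin φ = 0.931843, cos φ = 0.362861, sin λ = 0.744999, cos λ = 0.667066.
North component: ΔN = −sin φ cos λ·ΔX − sin φ sin λ·ΔY + cos φ·ΔZ = −(0.931843)(0.667066)(-612.5) − (0.931843)(0.744999)(-572.8) + (0.362861)(613.0) = 1000.81 m.
1° of latitude spans 3600 × 30.92 = 111312 m, so Δφ = 1000.81 / 111312 × 3600 = 32.368″.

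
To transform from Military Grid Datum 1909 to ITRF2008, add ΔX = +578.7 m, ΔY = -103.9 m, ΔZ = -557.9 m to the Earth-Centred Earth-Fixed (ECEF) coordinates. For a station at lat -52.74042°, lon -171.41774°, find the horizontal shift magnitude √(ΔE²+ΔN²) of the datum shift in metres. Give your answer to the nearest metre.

The local east axis at (φ, λ) is (−sin λ, cos λ, 0), so ΔE = −sin(-171.41774°)·578.7 + cos(-171.41774°)·(-103.9) = 189.10 m.
The local north axis is (−sin φ cos λ, −sin φ sin λ, cos φ), giving ΔN = -455.430 + 12.340 − 337.768 = -780.86 m.
Horizontal magnitude = √(ΔE² + ΔN²) = √(189.10² + (-780.86)²) = 803.43 m.

803 m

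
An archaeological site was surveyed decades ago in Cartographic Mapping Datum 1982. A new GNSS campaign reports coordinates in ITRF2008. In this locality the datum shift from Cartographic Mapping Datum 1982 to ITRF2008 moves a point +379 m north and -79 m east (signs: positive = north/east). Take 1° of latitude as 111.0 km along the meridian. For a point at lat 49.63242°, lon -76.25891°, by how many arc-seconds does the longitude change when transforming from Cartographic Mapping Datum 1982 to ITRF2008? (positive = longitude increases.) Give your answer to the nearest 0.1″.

Δλ = -4.0″

At latitude 49.63242°, cos φ = 0.647689.
1° of longitude at this latitude = 111.0 × cos φ = 71.89 km, so Δλ = -79.0 / 71893.5 = -0.0010988° = -3.956″.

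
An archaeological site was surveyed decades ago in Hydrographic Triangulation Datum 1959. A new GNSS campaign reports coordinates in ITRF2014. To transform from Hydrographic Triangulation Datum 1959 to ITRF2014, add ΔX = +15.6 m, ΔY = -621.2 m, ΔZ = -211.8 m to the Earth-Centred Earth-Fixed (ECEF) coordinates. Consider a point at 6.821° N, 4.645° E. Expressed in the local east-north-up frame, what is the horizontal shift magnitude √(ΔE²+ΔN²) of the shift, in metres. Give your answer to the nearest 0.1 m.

The local east axis at (φ, λ) is (−sin λ, cos λ, 0), so ΔE = −sin(4.645°)·15.6 + cos(4.645°)·(-621.2) = -620.42 m.
The local north axis is (−sin φ cos λ, −sin φ sin λ, cos φ), giving ΔN = -1.847 + 5.975 − 210.301 = -206.17 m.
Horizontal magnitude = √(ΔE² + ΔN²) = √((-620.42)² + (-206.17)²) = 653.78 m.

653.8 m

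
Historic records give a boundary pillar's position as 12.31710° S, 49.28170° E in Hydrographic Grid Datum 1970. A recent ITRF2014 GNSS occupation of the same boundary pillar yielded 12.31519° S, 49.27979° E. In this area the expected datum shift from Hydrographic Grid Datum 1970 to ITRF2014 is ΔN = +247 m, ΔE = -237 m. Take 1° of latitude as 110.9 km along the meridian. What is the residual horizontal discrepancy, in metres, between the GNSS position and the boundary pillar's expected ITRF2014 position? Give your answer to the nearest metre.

46 m

Observed coordinate differences: Δφ = +0.00191°, Δλ = -0.00191°.
Converting to metres (1° lat = 110900 m, cos φ = 0.976982): observed ΔN = 211.8 m, observed ΔE = -206.9 m.
Subtracting the expected shift leaves a residual of 211.8 − (247) = -35.2 m north and -206.9 − (-237) = 30.1 m east.
Residual distance = √((-35.2)² + 30.1²) = 46.3 m.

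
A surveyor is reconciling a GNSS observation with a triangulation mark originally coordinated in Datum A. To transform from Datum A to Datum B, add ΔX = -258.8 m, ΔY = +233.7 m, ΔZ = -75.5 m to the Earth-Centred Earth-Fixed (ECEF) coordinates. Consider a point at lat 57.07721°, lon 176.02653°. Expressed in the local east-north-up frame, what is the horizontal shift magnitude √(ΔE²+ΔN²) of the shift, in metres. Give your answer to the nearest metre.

346 m

The local east axis at (φ, λ) is (−sin λ, cos λ, 0), so ΔE = −sin(176.02653°)·(-258.8) + cos(176.02653°)·233.7 = -215.20 m.
The local north axis is (−sin φ cos λ, −sin φ sin λ, cos φ), giving ΔN = -216.716 − 13.593 − 41.035 = -271.34 m.
Horizontal magnitude = √(ΔE² + ΔN²) = √((-215.20)² + (-271.34)²) = 346.32 m.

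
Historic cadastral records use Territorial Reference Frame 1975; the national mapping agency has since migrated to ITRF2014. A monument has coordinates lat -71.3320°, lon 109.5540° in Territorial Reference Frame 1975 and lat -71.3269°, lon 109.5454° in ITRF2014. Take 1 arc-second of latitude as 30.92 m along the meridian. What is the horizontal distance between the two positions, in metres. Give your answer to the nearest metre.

645 m

Δφ = -71.3269° − -71.3320° = +0.0051°; Δλ = 109.5454° − 109.5540° = -0.0086°.
1° of latitude = 3600 × 30.92 = 111312 m.
ΔN = Δφ × 111312 = 567.7 m; ΔE = Δλ × 111312 × cos(-71.3320°) = -0.0086 × 111312 × 0.320084 = -306.4 m.
Distance = √(ΔE² + ΔN²) = √((-306.4)² + 567.7²) = 645.1 m.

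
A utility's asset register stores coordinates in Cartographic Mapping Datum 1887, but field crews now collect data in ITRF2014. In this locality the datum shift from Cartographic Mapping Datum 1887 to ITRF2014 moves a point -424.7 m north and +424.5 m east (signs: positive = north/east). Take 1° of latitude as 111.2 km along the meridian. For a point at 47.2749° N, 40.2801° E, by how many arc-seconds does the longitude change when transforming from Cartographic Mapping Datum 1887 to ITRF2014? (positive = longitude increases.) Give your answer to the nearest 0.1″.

At latitude 47.2749°, cos φ = 0.678482.
1° of longitude at this latitude = 111.2 × cos φ = 75.45 km, so Δλ = 424.5 / 75447.1 = 0.0056265° = 20.255″.

Δλ = 20.3″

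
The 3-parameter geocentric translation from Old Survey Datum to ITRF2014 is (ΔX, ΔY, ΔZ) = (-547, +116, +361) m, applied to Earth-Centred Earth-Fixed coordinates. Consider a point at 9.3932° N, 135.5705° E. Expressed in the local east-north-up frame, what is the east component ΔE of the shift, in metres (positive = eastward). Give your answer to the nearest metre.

ΔE = 300 m

At φ = 9.3932°, λ = 135.5705°: sin φ = 0.163209, cos φ = 0.986592, sin λ = 0.700031, cos λ = -0.714112.
ΔE = −sin λ·ΔX + cos λ·ΔY = −(0.700031)·(-547) + (-0.714112)·(116) = 300.08 m.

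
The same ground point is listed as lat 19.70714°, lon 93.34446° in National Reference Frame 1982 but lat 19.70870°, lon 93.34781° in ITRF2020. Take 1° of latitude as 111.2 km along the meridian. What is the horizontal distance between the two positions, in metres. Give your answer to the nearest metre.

391 m

Δφ = 19.70870° − 19.70714° = +0.00156°; Δλ = 93.34781° − 93.34446° = +0.00335°.
ΔN = Δφ × 111200 = 173.5 m; ΔE = Δλ × 111200 × cos(19.70714°) = +0.00335 × 111200 × 0.941429 = 350.7 m.
Distance = √(ΔE² + ΔN²) = √(350.7² + 173.5²) = 391.3 m.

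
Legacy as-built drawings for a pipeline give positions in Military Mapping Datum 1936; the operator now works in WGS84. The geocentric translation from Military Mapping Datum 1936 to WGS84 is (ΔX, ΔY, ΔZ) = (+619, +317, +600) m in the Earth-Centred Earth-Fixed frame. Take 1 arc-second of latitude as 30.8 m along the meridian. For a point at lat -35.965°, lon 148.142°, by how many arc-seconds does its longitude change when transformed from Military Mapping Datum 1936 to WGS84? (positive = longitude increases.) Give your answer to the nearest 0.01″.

Δλ = -23.91″

sin φ = -0.587291, cos φ = 0.809376, sin λ = 0.527816, cos λ = -0.849359.
East component: ΔE = −sin λ·ΔX + cos λ·ΔY = −(0.527816)(619) + (-0.849359)(317) = -595.96 m.
1° of latitude spans 3600 × 30.80 = 110880 m; at latitude φ, 1° of longitude spans that × cos φ = 89743.6 m, so Δλ = -595.96 / 89743.6 × 3600 = -23.907″.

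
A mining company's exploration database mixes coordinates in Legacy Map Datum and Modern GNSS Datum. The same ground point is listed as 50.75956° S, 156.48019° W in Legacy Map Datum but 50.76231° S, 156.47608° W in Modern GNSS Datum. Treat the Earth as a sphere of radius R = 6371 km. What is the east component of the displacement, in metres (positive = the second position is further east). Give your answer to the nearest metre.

Δφ = -50.76231° − -50.75956° = -0.00275°; Δλ = -156.47608° − -156.48019° = +0.00411°.
1° along a meridian = πR/180 = 111195 m.
ΔN = Δφ × 111195 = -305.8 m; ΔE = Δλ × 111195 × cos(-50.75956°) = +0.00411 × 111195 × 0.632576 = 289.1 m.

ΔE = 289 m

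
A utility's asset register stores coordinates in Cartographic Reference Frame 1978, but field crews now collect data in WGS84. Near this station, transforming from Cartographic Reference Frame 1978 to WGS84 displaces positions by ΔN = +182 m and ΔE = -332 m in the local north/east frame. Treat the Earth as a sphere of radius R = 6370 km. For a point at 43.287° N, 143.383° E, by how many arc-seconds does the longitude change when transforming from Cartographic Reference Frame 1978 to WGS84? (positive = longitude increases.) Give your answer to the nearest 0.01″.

At latitude 43.287°, cos φ = 0.727928.
One radian of longitude at latitude φ spans R cos φ, so Δλ = ΔE / (R cos φ) = -332.0 / (6370000 × 0.727928) = -7.1600e-05 rad = -14.768″.

Δλ = -14.77″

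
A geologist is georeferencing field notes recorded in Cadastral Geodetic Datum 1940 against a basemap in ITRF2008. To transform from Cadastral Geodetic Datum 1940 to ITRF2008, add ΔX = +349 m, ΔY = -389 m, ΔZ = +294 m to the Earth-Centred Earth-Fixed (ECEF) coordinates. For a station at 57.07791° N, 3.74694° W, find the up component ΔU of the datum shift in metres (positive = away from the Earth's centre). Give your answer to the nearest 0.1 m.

ΔU = 449.9 m

The local up (radial) axis is (cos φ cos λ, cos φ sin λ, sin φ), giving ΔU = 189.275 + 13.816 + 246.787 = 449.88 m.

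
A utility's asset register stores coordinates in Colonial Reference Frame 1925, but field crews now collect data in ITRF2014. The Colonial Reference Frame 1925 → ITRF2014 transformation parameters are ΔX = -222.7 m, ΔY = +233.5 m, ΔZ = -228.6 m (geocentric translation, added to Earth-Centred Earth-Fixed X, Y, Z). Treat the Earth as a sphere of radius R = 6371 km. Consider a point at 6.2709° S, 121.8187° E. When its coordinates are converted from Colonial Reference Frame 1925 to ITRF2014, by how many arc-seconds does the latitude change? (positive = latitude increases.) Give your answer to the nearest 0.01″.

sin φ = -0.109229, cos φ = 0.994017, sin λ = 0.849721, cos λ = -0.527233.
North component: ΔN = −sin φ cos λ·ΔX − sin φ sin λ·ΔY + cos φ·ΔZ = −(-0.109229)(-0.527233)(-222.7) − (-0.109229)(0.849721)(233.5) + (0.994017)(-228.6) = -192.73 m.
1° of latitude spans πR/180 = 111195 m, so Δφ = -192.73 / 111195 × 3600 = -6.240″.

Δφ = -6.24″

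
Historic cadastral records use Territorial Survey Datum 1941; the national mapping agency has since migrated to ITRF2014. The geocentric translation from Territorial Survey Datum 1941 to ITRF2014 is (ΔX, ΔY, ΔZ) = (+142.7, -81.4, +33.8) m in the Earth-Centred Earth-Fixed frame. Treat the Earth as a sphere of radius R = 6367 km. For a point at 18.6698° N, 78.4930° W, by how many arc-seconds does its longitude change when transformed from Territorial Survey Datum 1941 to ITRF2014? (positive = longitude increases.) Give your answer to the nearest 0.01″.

Δλ = 4.23″

sin φ = 0.320114, cos φ = 0.947379, sin λ = -0.979900, cos λ = 0.199488.
East component: ΔE = −sin λ·ΔX + cos λ·ΔY = −(-0.979900)(142.7) + (0.199488)(-81.4) = 123.59 m.
1° of latitude spans πR/180 = 111125 m; at latitude φ, 1° of longitude spans that × cos φ = 105277.6 m, so Δλ = 123.59 / 105277.6 × 3600 = 4.226″.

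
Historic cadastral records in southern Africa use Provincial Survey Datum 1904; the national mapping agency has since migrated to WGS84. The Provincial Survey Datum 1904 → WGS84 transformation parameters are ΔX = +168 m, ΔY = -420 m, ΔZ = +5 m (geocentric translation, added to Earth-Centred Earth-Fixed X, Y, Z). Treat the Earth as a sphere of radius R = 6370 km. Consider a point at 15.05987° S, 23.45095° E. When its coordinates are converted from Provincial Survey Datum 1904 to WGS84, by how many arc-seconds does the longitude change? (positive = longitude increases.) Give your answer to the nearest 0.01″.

sin φ = -0.259828, cos φ = 0.965655, sin λ = 0.397964, cos λ = 0.917401.
East component: ΔE = −sin λ·ΔX + cos λ·ΔY = −(0.397964)(168) + (0.917401)(-420) = -452.17 m.
1° of latitude spans πR/180 = 111177 m; at latitude φ, 1° of longitude spans that × cos φ = 107359.1 m, so Δλ = -452.17 / 107359.1 × 3600 = -15.162″.

Δλ = -15.16″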